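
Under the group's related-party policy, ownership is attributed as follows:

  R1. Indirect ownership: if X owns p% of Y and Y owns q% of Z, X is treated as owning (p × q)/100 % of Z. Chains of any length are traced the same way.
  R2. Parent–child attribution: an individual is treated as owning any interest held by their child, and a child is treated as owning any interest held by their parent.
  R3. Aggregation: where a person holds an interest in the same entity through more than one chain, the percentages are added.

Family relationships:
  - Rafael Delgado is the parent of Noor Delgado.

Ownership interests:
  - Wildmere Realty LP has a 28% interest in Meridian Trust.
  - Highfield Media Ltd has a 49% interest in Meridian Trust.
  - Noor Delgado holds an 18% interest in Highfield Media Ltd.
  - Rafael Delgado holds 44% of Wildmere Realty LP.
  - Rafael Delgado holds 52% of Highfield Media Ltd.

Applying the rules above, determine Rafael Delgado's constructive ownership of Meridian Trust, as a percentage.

46.62%

By parent–child attribution (R2), Rafael Delgado is treated as also owning Noor Delgado's interest in Highfield Media Ltd, giving 52% + 18% = 70%.
Chain via Highfield Media Ltd (R1): 70% × 49% = 34.3% of Meridian Trust.
Chain via Wildmere Realty LP (R1): 44% × 28% = 12.32% of Meridian Trust.
Aggregating (R3): 34.3% + 12.32% = 46.62%.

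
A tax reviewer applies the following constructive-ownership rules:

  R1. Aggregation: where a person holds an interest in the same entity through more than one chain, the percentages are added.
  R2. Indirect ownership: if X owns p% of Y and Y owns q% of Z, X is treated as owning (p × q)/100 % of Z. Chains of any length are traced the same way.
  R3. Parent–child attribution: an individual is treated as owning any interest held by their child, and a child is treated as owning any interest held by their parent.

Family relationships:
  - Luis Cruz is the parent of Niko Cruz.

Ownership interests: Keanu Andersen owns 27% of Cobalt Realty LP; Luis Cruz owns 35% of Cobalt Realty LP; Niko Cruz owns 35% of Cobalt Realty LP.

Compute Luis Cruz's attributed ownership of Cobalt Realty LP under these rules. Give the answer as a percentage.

By parent–child attribution (R3), Luis Cruz is treated as also owning Niko Cruz's interest in Cobalt Realty LP, giving 35% + 35% = 70%.
Direct interest in Cobalt Realty LP: 70%.

70%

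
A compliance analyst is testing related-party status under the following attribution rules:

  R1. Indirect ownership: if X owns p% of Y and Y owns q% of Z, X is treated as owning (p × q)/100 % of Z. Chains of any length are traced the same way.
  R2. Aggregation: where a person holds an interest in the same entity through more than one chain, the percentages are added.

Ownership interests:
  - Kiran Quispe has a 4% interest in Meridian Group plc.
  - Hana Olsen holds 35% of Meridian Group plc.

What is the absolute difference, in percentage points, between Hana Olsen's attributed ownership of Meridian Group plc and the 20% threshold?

Direct interest in Meridian Group plc: 35%.
35% exceeds the 20% threshold by 15 percentage points.

15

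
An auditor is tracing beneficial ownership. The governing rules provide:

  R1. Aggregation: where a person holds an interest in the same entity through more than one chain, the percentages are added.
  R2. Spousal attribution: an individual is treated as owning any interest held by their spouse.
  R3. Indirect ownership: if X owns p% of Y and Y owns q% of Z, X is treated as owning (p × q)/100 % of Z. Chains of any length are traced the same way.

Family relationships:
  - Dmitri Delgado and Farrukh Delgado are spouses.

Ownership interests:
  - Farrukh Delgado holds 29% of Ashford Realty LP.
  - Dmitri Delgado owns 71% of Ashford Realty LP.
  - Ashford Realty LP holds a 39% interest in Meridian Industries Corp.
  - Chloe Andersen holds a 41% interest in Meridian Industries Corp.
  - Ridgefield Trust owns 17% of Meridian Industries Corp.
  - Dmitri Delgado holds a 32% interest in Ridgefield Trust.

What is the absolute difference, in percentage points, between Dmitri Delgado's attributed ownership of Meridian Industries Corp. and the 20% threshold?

24.44

By spousal attribution (R2), Dmitri Delgado is treated as also owning Farrukh Delgado's interest in Ashford Realty LP, giving 71% + 29% = 100%.
Chain via Ridgefield Trust (R3): 32% × 17% = 5.44% of Meridian Industries Corp.
Chain via Ashford Realty LP (R3): 100% × 39% = 39% of Meridian Industries Corp.
Aggregating (R1): 5.44% + 39% = 44.44%.
44.44% exceeds the 20% threshold by 24.44 percentage points.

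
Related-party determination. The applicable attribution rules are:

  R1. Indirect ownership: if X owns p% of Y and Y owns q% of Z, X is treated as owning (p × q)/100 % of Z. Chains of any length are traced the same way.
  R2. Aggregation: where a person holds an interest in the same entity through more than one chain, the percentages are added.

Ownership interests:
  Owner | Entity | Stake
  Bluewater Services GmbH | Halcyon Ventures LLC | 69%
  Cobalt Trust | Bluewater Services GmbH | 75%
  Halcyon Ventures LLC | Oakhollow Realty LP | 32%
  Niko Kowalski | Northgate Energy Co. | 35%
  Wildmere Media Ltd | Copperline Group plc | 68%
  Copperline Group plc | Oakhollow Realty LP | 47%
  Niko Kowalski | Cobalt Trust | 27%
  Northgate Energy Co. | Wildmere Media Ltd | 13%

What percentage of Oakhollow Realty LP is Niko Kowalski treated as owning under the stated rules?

Chain via Cobalt Trust → Bluewater Services GmbH → Halcyon Ventures LLC (R1): 27% × 75% × 69% × 32% = 4.4712% of Oakhollow Realty LP.
Chain via Northgate Energy Co. → Wildmere Media Ltd → Copperline Group plc (R1): 35% × 13% × 68% × 47% = 1.45418% of Oakhollow Realty LP.
Aggregating (R2): 4.4712% + 1.45418% = 5.92538%.

5.92538%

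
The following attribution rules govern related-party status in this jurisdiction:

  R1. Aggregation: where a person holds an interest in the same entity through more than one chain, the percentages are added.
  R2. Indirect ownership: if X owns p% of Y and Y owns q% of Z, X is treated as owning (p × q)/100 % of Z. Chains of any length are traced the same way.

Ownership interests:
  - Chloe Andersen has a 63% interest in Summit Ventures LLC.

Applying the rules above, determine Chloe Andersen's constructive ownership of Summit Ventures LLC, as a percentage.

63%

Direct interest in Summit Ventures LLC: 63%.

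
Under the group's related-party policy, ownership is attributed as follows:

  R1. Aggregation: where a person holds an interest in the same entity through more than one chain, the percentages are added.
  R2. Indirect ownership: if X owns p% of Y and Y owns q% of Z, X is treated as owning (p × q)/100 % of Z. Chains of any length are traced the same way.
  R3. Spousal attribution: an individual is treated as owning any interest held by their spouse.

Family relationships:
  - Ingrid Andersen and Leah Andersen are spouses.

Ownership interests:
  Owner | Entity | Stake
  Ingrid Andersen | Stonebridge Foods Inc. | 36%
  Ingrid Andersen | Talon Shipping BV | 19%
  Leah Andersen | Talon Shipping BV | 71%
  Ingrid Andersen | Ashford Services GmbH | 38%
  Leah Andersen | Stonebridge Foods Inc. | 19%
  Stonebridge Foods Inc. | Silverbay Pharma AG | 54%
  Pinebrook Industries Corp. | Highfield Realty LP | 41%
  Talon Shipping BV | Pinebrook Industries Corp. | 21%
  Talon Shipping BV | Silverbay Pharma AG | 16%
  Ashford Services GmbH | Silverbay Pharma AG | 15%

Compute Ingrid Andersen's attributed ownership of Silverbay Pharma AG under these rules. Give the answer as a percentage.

By spousal attribution (R3), Ingrid Andersen is treated as also owning Leah Andersen's interest in Stonebridge Foods Inc, giving 36% + 19% = 55%.
By spousal attribution (R3), Ingrid Andersen is treated as also owning Leah Andersen's interest in Talon Shipping BV, giving 19% + 71% = 90%.
Chain via Ashford Services GmbH (R2): 38% × 15% = 5.7% of Silverbay Pharma AG.
Chain via Stonebridge Foods Inc. (R2): 55% × 54% = 29.7% of Silverbay Pharma AG.
Chain via Talon Shipping BV (R2): 90% × 16% = 14.4% of Silverbay Pharma AG.
Aggregating (R1): 5.7% + 29.7% + 14.4% = 49.8%.

49.8%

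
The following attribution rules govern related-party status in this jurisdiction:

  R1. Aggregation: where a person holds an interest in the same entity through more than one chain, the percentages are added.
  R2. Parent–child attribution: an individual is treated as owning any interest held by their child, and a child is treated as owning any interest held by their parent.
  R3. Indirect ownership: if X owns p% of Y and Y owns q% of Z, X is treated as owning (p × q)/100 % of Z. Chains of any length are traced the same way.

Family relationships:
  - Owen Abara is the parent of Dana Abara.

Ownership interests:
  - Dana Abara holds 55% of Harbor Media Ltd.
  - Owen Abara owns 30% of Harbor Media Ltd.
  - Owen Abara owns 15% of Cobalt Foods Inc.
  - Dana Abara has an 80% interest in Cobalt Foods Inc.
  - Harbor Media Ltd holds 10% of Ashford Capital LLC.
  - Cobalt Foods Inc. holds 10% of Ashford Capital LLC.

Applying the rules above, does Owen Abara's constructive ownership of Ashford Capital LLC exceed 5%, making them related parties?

By parent–child attribution (R2), Owen Abara is treated as also owning Dana Abara's interest in Harbor Media Ltd, giving 30% + 55% = 85%.
By parent–child attribution (R2), Owen Abara is treated as also owning Dana Abara's interest in Cobalt Foods Inc, giving 15% + 80% = 95%.
Chain via Harbor Media Ltd (R3): 85% × 10% = 8.5% of Ashford Capital LLC.
Chain via Cobalt Foods Inc. (R3): 95% × 10% = 9.5% of Ashford Capital LLC.
Aggregating (R1): 8.5% + 9.5% = 18%.
18% exceeds the 5% threshold, so Owen is a related party to Ashford Capital LLC.

Yes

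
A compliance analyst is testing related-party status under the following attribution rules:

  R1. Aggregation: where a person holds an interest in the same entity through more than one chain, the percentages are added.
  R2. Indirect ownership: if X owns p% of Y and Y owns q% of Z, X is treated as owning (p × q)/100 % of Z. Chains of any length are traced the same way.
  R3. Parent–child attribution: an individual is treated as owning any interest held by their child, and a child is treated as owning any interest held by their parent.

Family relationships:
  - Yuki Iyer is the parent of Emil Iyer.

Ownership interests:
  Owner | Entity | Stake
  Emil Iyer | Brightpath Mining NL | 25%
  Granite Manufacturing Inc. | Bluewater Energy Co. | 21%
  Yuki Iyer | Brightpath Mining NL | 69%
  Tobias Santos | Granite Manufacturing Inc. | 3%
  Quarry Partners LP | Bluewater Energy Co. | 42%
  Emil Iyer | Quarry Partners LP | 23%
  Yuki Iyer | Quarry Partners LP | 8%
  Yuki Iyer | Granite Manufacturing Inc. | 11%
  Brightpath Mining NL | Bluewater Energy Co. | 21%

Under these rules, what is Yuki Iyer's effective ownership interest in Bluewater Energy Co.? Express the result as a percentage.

35.07%

By parent–child attribution (R3), Yuki Iyer is treated as also owning Emil Iyer's interest in Quarry Partners LP, giving 8% + 23% = 31%.
By parent–child attribution (R3), Yuki Iyer is treated as also owning Emil Iyer's interest in Brightpath Mining NL, giving 69% + 25% = 94%.
Chain via Granite Manufacturing Inc. (R2): 11% × 21% = 2.31% of Bluewater Energy Co.
Chain via Quarry Partners LP (R2): 31% × 42% = 13.02% of Bluewater Energy Co.
Chain via Brightpath Mining NL (R2): 94% × 21% = 19.74% of Bluewater Energy Co.
Aggregating (R1): 2.31% + 13.02% + 19.74% = 35.07%.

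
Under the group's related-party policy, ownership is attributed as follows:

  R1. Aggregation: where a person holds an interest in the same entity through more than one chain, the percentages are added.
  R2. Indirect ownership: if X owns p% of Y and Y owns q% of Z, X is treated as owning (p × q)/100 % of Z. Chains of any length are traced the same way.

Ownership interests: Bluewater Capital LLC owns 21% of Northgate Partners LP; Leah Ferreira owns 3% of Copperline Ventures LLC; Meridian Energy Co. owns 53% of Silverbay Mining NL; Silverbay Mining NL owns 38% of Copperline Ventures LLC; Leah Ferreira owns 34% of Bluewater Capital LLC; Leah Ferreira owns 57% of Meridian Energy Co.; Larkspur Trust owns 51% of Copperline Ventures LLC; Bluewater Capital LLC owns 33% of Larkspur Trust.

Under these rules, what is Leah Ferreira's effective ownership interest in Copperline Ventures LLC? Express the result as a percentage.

Chain via Bluewater Capital LLC → Larkspur Trust (R2): 34% × 33% × 51% = 5.7222% of Copperline Ventures LLC.
Chain via Meridian Energy Co. → Silverbay Mining NL (R2): 57% × 53% × 38% = 11.4798% of Copperline Ventures LLC.
Direct interest in Copperline Ventures LLC: 3%.
Aggregating (R1): 5.7222% + 11.4798% + 3% = 20.202%.

20.202%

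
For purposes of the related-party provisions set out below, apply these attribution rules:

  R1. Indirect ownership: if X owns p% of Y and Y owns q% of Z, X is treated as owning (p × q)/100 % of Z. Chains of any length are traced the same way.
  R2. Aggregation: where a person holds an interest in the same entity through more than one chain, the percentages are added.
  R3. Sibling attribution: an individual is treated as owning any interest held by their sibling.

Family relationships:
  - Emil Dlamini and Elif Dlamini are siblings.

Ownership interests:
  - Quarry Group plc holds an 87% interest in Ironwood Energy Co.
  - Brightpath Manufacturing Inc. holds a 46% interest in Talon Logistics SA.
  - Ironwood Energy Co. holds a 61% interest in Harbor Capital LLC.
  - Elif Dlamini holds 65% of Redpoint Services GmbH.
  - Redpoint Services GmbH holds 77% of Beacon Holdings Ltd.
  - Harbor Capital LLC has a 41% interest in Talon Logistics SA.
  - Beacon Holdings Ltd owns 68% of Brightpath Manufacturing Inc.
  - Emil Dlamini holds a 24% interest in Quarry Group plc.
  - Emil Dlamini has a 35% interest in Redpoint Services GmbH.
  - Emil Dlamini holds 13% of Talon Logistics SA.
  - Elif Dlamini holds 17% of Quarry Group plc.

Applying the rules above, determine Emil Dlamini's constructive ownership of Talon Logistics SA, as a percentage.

By sibling attribution (R3), Emil Dlamini is treated as also owning Elif Dlamini's interest in Redpoint Services GmbH, giving 35% + 65% = 100%.
By sibling attribution (R3), Emil Dlamini is treated as also owning Elif Dlamini's interest in Quarry Group plc, giving 24% + 17% = 41%.
Chain via Redpoint Services GmbH → Beacon Holdings Ltd → Brightpath Manufacturing Inc. (R1): 100% × 77% × 68% × 46% = 24.0856% of Talon Logistics SA.
Chain via Quarry Group plc → Ironwood Energy Co. → Harbor Capital LLC (R1): 41% × 87% × 61% × 41% = 8.921067% of Talon Logistics SA.
Direct interest in Talon Logistics SA: 13%.
Aggregating (R2): 24.0856% + 8.921067% + 13% = 46.006667%.

46.006667%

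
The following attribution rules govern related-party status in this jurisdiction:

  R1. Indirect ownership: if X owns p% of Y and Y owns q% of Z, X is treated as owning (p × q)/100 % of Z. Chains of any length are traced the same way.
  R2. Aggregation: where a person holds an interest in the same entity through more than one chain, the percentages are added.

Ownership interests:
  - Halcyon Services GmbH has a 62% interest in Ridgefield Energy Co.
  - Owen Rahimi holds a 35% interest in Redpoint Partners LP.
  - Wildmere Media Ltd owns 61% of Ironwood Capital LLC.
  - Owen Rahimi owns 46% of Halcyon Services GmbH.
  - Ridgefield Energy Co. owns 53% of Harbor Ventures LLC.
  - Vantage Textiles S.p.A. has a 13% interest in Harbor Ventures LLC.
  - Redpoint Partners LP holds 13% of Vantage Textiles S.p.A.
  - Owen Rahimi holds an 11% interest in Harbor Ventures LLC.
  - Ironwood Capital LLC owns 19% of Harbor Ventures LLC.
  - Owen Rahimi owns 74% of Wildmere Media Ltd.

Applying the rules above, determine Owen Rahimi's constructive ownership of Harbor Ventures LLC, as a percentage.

Chain via Redpoint Partners LP → Vantage Textiles S.p.A. (R1): 35% × 13% × 13% = 0.5915% of Harbor Ventures LLC.
Chain via Wildmere Media Ltd → Ironwood Capital LLC (R1): 74% × 61% × 19% = 8.5766% of Harbor Ventures LLC.
Chain via Halcyon Services GmbH → Ridgefield Energy Co. (R1): 46% × 62% × 53% = 15.1156% of Harbor Ventures LLC.
Direct interest in Harbor Ventures LLC: 11%.
Aggregating (R2): 0.5915% + 8.5766% + 15.1156% + 11% = 35.2837%.

35.2837%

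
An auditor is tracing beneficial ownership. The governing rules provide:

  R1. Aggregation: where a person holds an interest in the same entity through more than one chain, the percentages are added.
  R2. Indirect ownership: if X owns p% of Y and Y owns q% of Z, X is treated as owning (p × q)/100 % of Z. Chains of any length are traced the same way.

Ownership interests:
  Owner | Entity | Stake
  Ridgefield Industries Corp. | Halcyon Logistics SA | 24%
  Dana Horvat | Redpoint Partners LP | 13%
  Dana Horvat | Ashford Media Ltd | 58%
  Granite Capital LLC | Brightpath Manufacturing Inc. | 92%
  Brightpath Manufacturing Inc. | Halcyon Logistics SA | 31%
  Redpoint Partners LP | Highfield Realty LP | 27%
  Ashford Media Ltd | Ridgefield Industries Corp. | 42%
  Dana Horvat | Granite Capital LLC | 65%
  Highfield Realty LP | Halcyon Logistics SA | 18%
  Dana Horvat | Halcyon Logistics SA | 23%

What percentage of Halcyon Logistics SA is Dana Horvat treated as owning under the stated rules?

Chain via Granite Capital LLC → Brightpath Manufacturing Inc. (R2): 65% × 92% × 31% = 18.538% of Halcyon Logistics SA.
Chain via Ashford Media Ltd → Ridgefield Industries Corp. (R2): 58% × 42% × 24% = 5.8464% of Halcyon Logistics SA.
Chain via Redpoint Partners LP → Highfield Realty LP (R2): 13% × 27% × 18% = 0.6318% of Halcyon Logistics SA.
Direct interest in Halcyon Logistics SA: 23%.
Aggregating (R1): 18.538% + 5.8464% + 0.6318% + 23% = 48.0162%.

48.0162%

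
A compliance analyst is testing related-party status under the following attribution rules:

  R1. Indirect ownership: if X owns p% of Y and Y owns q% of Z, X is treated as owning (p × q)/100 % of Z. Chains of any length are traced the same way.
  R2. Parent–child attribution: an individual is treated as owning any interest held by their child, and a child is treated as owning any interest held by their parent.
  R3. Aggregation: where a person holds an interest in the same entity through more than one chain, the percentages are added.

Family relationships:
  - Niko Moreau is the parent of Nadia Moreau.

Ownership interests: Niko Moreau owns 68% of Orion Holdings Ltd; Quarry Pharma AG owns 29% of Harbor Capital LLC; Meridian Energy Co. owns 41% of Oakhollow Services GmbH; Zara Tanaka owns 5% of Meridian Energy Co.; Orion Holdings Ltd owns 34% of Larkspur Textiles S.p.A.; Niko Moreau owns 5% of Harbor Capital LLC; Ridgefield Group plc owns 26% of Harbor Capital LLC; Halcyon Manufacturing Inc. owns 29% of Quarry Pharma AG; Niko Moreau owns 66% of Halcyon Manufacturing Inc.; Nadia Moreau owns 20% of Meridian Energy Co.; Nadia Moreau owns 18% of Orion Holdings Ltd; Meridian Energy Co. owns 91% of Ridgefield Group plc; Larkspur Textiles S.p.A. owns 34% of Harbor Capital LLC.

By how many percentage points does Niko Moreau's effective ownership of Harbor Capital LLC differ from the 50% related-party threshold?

By parent–child attribution (R2), Niko Moreau is treated as also owning Nadia Moreau's interest in Orion Holdings Ltd, giving 68% + 18% = 86%.
By parent–child attribution (R2), Niko Moreau is treated as owning Nadia Moreau's 20% interest in Meridian Energy Co.
Chain via Halcyon Manufacturing Inc. → Quarry Pharma AG (R1): 66% × 29% × 29% = 5.5506% of Harbor Capital LLC.
Chain via Orion Holdings Ltd → Larkspur Textiles S.p.A. (R1): 86% × 34% × 34% = 9.9416% of Harbor Capital LLC.
Direct interest in Harbor Capital LLC: 5%.
Chain via Meridian Energy Co. → Ridgefield Group plc (R1): 20% × 91% × 26% = 4.732% of Harbor Capital LLC.
Aggregating (R3): 5.5506% + 9.9416% + 5% + 4.732% = 25.2242%.
25.2242% falls short of the 50% threshold by 24.7758 percentage points.

24.7758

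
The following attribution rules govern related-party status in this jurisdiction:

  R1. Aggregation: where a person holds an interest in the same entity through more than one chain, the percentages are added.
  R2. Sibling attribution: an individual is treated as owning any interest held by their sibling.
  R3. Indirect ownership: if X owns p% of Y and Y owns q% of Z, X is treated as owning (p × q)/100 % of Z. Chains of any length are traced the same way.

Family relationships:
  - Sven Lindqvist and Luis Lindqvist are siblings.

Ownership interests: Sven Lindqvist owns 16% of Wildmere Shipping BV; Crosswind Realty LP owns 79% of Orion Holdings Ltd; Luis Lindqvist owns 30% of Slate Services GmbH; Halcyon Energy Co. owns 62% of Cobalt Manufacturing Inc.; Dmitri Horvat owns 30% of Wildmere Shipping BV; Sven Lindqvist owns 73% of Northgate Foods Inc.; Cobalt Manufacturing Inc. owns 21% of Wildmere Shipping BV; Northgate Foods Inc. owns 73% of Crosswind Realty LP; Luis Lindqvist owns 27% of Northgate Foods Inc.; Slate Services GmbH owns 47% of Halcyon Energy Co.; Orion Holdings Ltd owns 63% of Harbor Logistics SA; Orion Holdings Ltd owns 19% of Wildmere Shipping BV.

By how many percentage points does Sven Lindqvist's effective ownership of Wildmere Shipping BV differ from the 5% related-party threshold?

23.79312

By sibling attribution (R2), Sven Lindqvist is treated as also owning Luis Lindqvist's interest in Northgate Foods Inc, giving 73% + 27% = 100%.
By sibling attribution (R2), Sven Lindqvist is treated as owning Luis Lindqvist's 30% interest in Slate Services GmbH.
Chain via Northgate Foods Inc. → Crosswind Realty LP → Orion Holdings Ltd (R3): 100% × 73% × 79% × 19% = 10.9573% of Wildmere Shipping BV.
Direct interest in Wildmere Shipping BV: 16%.
Chain via Slate Services GmbH → Halcyon Energy Co. → Cobalt Manufacturing Inc. (R3): 30% × 47% × 62% × 21% = 1.83582% of Wildmere Shipping BV.
Aggregating (R1): 10.9573% + 16% + 1.83582% = 28.79312%.
28.79312% exceeds the 5% threshold by 23.79312 percentage points.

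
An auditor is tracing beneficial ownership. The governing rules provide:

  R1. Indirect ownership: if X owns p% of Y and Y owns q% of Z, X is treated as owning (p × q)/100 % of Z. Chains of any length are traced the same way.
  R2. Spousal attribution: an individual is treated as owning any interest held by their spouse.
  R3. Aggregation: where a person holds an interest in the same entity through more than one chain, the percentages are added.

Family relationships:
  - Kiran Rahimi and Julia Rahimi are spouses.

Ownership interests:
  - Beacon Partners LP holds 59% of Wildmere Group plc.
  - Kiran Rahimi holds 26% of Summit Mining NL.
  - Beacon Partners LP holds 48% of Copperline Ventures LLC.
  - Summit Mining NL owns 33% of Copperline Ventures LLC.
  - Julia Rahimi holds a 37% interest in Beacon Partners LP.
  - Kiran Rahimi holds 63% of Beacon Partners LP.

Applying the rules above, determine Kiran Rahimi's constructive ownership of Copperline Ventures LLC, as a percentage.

By spousal attribution (R2), Kiran Rahimi is treated as also owning Julia Rahimi's interest in Beacon Partners LP, giving 63% + 37% = 100%.
Chain via Summit Mining NL (R1): 26% × 33% = 8.58% of Copperline Ventures LLC.
Chain via Beacon Partners LP (R1): 100% × 48% = 48% of Copperline Ventures LLC.
Aggregating (R3): 8.58% + 48% = 56.58%.

56.58%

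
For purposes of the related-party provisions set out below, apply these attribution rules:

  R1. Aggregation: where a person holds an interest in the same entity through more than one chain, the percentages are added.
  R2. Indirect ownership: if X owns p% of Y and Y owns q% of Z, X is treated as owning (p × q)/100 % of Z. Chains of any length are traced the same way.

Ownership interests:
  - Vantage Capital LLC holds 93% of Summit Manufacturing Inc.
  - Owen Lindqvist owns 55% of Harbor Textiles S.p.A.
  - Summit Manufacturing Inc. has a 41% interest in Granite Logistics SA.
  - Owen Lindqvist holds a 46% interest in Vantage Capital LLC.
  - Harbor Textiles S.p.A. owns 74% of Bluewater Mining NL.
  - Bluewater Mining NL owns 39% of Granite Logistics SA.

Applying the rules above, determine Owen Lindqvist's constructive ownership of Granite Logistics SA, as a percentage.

Chain via Vantage Capital LLC → Summit Manufacturing Inc. (R2): 46% × 93% × 41% = 17.5398% of Granite Logistics SA.
Chain via Harbor Textiles S.p.A. → Bluewater Mining NL (R2): 55% × 74% × 39% = 15.873% of Granite Logistics SA.
Aggregating (R1): 17.5398% + 15.873% = 33.4128%.

33.4128%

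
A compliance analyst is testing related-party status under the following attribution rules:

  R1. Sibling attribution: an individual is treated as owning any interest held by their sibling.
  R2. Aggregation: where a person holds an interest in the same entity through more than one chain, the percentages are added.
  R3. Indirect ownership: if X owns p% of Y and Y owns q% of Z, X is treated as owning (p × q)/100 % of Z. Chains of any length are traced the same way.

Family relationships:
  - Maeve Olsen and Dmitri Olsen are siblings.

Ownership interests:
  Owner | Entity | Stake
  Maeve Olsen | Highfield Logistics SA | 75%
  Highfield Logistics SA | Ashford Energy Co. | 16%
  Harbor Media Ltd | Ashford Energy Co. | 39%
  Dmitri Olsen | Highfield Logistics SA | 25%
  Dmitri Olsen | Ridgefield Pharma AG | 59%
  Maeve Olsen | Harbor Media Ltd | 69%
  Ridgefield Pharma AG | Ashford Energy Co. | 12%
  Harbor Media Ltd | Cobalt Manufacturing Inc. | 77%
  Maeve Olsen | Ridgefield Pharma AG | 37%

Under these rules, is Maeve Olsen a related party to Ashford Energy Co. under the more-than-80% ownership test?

No

By sibling attribution (R1), Maeve Olsen is treated as also owning Dmitri Olsen's interest in Highfield Logistics SA, giving 75% + 25% = 100%.
By sibling attribution (R1), Maeve Olsen is treated as also owning Dmitri Olsen's interest in Ridgefield Pharma AG, giving 37% + 59% = 96%.
Chain via Highfield Logistics SA (R3): 100% × 16% = 16% of Ashford Energy Co.
Chain via Ridgefield Pharma AG (R3): 96% × 12% = 11.52% of Ashford Energy Co.
Chain via Harbor Media Ltd (R3): 69% × 39% = 26.91% of Ashford Energy Co.
Aggregating (R2): 16% + 11.52% + 26.91% = 54.43%.
54.43% does not exceed the 80% threshold, so Maeve is not a related party to Ashford Energy Co.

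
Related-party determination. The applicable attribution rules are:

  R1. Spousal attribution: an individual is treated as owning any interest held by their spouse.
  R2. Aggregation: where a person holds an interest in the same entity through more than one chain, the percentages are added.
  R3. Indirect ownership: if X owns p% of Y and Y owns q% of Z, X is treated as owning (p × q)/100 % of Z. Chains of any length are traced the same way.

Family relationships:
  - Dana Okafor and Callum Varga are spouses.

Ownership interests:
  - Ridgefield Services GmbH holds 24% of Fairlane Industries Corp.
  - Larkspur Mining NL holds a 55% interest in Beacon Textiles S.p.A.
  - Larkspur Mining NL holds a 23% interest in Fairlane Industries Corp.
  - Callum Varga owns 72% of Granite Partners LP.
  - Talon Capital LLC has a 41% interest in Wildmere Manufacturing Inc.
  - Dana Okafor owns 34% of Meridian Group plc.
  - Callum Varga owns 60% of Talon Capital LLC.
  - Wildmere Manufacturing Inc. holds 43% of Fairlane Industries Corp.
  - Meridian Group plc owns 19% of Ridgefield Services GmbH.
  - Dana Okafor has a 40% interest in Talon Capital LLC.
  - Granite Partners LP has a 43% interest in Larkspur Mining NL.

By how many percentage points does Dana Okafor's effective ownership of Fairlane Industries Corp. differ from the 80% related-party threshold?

53.6988

By spousal attribution (R1), Dana Okafor is treated as also owning Callum Varga's interest in Talon Capital LLC, giving 40% + 60% = 100%.
By spousal attribution (R1), Dana Okafor is treated as owning Callum Varga's 72% interest in Granite Partners LP.
Chain via Talon Capital LLC → Wildmere Manufacturing Inc. (R3): 100% × 41% × 43% = 17.63% of Fairlane Industries Corp.
Chain via Meridian Group plc → Ridgefield Services GmbH (R3): 34% × 19% × 24% = 1.5504% of Fairlane Industries Corp.
Chain via Granite Partners LP → Larkspur Mining NL (R3): 72% × 43% × 23% = 7.1208% of Fairlane Industries Corp.
Aggregating (R2): 17.63% + 1.5504% + 7.1208% = 26.3012%.
26.3012% falls short of the 80% threshold by 53.6988 percentage points.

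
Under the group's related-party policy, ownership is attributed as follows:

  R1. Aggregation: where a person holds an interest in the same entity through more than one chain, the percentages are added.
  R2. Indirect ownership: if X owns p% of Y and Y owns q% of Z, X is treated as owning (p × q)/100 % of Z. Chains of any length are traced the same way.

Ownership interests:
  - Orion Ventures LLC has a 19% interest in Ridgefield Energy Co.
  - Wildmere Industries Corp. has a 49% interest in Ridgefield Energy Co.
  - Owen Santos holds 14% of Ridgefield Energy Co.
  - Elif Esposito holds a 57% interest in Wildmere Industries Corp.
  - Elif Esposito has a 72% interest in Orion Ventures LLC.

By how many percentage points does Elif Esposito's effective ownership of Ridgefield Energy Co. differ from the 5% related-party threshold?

36.61

Chain via Orion Ventures LLC (R2): 72% × 19% = 13.68% of Ridgefield Energy Co.
Chain via Wildmere Industries Corp. (R2): 57% × 49% = 27.93% of Ridgefield Energy Co.
Aggregating (R1): 13.68% + 27.93% = 41.61%.
41.61% exceeds the 5% threshold by 36.61 percentage points.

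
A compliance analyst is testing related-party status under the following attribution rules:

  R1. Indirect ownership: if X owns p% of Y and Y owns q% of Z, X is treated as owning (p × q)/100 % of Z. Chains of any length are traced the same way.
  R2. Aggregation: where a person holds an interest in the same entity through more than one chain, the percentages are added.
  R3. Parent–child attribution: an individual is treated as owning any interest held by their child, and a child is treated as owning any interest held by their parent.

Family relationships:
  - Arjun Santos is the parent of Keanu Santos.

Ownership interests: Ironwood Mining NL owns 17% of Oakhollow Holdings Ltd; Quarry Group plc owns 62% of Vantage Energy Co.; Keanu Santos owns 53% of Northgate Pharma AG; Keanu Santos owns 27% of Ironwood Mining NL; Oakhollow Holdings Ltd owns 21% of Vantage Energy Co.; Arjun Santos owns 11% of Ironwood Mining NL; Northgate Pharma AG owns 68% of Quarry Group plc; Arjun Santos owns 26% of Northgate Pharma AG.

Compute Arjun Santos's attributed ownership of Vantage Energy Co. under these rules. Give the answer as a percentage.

By parent–child attribution (R3), Arjun Santos is treated as also owning Keanu Santos's interest in Ironwood Mining NL, giving 11% + 27% = 38%.
By parent–child attribution (R3), Arjun Santos is treated as also owning Keanu Santos's interest in Northgate Pharma AG, giving 26% + 53% = 79%.
Chain via Ironwood Mining NL → Oakhollow Holdings Ltd (R1): 38% × 17% × 21% = 1.3566% of Vantage Energy Co.
Chain via Northgate Pharma AG → Quarry Group plc (R1): 79% × 68% × 62% = 33.3064% of Vantage Energy Co.
Aggregating (R2): 1.3566% + 33.3064% = 34.663%.

34.663%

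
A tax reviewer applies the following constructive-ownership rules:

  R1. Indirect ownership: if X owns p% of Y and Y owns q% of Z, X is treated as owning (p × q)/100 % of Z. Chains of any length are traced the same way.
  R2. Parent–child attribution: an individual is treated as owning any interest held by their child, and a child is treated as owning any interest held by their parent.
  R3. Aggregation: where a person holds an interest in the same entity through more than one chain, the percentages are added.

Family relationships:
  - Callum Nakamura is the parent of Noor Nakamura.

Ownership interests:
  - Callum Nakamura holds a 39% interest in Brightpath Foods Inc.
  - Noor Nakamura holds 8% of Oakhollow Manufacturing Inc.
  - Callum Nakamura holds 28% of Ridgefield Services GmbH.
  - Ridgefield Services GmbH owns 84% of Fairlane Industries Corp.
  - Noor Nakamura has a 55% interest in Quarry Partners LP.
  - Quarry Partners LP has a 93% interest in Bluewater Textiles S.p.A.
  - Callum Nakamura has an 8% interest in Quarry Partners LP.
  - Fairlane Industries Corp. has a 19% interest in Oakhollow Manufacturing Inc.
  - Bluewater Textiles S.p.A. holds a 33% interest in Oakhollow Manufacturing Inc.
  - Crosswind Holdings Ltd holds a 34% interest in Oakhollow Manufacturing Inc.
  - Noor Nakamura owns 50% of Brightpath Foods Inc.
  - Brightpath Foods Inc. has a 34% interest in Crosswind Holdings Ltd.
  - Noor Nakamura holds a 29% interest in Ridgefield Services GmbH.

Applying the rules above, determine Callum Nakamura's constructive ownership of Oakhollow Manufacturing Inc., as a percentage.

46.7203%

By parent–child attribution (R2), Callum Nakamura is treated as also owning Noor Nakamura's interest in Ridgefield Services GmbH, giving 28% + 29% = 57%.
By parent–child attribution (R2), Callum Nakamura is treated as also owning Noor Nakamura's interest in Quarry Partners LP, giving 8% + 55% = 63%.
By parent–child attribution (R2), Callum Nakamura is treated as also owning Noor Nakamura's interest in Brightpath Foods Inc, giving 39% + 50% = 89%.
By parent–child attribution (R2), Callum Nakamura is treated as owning Noor Nakamura's 8% interest in Oakhollow Manufacturing Inc.
Chain via Ridgefield Services GmbH → Fairlane Industries Corp. (R1): 57% × 84% × 19% = 9.0972% of Oakhollow Manufacturing Inc.
Chain via Quarry Partners LP → Bluewater Textiles S.p.A. (R1): 63% × 93% × 33% = 19.3347% of Oakhollow Manufacturing Inc.
Chain via Brightpath Foods Inc. → Crosswind Holdings Ltd (R1): 89% × 34% × 34% = 10.2884% of Oakhollow Manufacturing Inc.
Direct interest in Oakhollow Manufacturing Inc: 8%.
Aggregating (R3): 9.0972% + 19.3347% + 10.2884% + 8% = 46.7203%.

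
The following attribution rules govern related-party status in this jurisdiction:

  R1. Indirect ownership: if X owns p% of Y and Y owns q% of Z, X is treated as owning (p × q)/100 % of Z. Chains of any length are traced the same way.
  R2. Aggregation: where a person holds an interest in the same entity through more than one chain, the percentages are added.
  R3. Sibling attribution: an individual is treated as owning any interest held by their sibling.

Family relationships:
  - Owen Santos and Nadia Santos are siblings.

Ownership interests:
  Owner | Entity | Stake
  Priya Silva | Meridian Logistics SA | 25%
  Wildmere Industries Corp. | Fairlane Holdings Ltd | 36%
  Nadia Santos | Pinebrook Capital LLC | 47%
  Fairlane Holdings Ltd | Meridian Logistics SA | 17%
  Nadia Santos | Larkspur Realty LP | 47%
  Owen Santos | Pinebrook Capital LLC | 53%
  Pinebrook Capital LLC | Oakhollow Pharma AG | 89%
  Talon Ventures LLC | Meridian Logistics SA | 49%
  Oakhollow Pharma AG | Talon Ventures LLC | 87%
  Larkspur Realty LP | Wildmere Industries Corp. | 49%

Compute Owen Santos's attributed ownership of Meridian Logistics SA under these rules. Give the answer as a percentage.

By sibling attribution (R3), Owen Santos is treated as also owning Nadia Santos's interest in Pinebrook Capital LLC, giving 53% + 47% = 100%.
By sibling attribution (R3), Owen Santos is treated as owning Nadia Santos's 47% interest in Larkspur Realty LP.
Chain via Pinebrook Capital LLC → Oakhollow Pharma AG → Talon Ventures LLC (R1): 100% × 89% × 87% × 49% = 37.9407% of Meridian Logistics SA.
Chain via Larkspur Realty LP → Wildmere Industries Corp. → Fairlane Holdings Ltd (R1): 47% × 49% × 36% × 17% = 1.409436% of Meridian Logistics SA.
Aggregating (R2): 37.9407% + 1.409436% = 39.350136%.

39.350136%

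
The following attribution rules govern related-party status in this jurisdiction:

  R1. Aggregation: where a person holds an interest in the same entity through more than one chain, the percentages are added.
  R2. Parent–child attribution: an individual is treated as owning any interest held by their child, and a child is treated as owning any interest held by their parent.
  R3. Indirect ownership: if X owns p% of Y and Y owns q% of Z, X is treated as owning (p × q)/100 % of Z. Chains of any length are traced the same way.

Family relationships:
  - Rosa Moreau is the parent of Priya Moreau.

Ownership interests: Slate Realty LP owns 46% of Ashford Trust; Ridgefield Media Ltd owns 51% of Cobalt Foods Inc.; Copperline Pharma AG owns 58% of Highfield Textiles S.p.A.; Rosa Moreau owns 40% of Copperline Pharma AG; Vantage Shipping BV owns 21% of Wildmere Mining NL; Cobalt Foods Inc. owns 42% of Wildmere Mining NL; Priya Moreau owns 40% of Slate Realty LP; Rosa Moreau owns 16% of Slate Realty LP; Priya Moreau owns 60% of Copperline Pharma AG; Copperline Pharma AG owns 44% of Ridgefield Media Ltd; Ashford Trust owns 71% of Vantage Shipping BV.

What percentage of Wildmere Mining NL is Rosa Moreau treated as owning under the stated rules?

13.265616%

By parent–child attribution (R2), Rosa Moreau is treated as also owning Priya Moreau's interest in Slate Realty LP, giving 16% + 40% = 56%.
By parent–child attribution (R2), Rosa Moreau is treated as also owning Priya Moreau's interest in Copperline Pharma AG, giving 40% + 60% = 100%.
Chain via Slate Realty LP → Ashford Trust → Vantage Shipping BV (R3): 56% × 46% × 71% × 21% = 3.840816% of Wildmere Mining NL.
Chain via Copperline Pharma AG → Ridgefield Media Ltd → Cobalt Foods Inc. (R3): 100% × 44% × 51% × 42% = 9.4248% of Wildmere Mining NL.
Aggregating (R1): 3.840816% + 9.4248% = 13.265616%.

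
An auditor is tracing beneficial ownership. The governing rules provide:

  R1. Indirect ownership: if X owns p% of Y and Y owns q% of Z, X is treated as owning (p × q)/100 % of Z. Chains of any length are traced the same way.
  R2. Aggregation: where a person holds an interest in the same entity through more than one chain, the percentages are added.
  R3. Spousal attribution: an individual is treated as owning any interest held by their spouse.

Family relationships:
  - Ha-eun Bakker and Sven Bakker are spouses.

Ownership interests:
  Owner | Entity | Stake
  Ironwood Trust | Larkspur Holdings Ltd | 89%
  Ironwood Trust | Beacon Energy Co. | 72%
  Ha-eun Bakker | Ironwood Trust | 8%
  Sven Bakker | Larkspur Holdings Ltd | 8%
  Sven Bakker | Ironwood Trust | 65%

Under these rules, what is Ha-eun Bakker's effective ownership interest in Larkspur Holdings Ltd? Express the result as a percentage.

72.97%

By spousal attribution (R3), Ha-eun Bakker is treated as also owning Sven Bakker's interest in Ironwood Trust, giving 8% + 65% = 73%.
By spousal attribution (R3), Ha-eun Bakker is treated as owning Sven Bakker's 8% interest in Larkspur Holdings Ltd.
Chain via Ironwood Trust (R1): 73% × 89% = 64.97% of Larkspur Holdings Ltd.
Direct interest in Larkspur Holdings Ltd: 8%.
Aggregating (R2): 64.97% + 8% = 72.97%.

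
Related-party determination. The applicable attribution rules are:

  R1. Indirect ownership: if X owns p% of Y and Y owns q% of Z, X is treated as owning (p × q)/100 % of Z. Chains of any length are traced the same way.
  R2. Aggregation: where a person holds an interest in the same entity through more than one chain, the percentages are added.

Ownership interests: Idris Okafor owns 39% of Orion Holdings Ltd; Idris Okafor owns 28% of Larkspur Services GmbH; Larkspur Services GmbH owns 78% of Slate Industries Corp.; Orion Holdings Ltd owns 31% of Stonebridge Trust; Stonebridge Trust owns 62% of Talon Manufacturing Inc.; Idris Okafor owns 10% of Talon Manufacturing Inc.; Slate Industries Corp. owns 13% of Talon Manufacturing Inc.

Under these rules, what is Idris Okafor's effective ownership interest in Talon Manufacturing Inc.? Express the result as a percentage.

Chain via Orion Holdings Ltd → Stonebridge Trust (R1): 39% × 31% × 62% = 7.4958% of Talon Manufacturing Inc.
Chain via Larkspur Services GmbH → Slate Industries Corp. (R1): 28% × 78% × 13% = 2.8392% of Talon Manufacturing Inc.
Direct interest in Talon Manufacturing Inc: 10%.
Aggregating (R2): 7.4958% + 2.8392% + 10% = 20.335%.

20.335%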